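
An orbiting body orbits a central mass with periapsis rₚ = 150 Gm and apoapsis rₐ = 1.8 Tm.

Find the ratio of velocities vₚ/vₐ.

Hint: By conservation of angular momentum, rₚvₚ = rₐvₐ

Convert to SI: rₚ = 150 Gm = 1.5e+11 m; rₐ = 1.8 Tm = 1.8e+12 m.
Conservation of angular momentum gives rₚvₚ = rₐvₐ, so vₚ/vₐ = rₐ/rₚ.
vₚ/vₐ = 1.8e+12 / 1.5e+11 ≈ 12.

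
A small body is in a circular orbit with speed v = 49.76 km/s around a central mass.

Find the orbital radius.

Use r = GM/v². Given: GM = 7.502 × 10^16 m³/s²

Convert to SI: v = 49.76 km/s = 49760 m/s.
For a circular orbit, v² = GM / r, so r = GM / v².
r = 7.502e+16 / (49760)² m ≈ 3.03e+07 m = 30.3 Mm.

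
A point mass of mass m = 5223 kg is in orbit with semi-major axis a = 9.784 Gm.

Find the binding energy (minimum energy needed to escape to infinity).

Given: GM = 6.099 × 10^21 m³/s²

Convert to SI: a = 9.784 Gm = 9.784e+09 m.
Total orbital energy is E = −GMm/(2a); binding energy is E_bind = −E = GMm/(2a).
E_bind = 6.099e+21 · 5223 / (2 · 9.784e+09) J ≈ 1.628e+15 J = 1.628 PJ.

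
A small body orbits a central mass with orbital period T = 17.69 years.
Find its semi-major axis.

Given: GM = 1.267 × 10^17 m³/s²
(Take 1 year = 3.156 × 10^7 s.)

Convert to SI: T = 17.69 years = 5.58296e+08 s.
Invert Kepler's third law: a = (GM · T² / (4π²))^(1/3).
Substituting T = 5.58296e+08 s and GM = 1.267e+17 m³/s²:
a = (1.267e+17 · (5.58296e+08)² / (4π²))^(1/3) m
a ≈ 1e+11 m = 100 Gm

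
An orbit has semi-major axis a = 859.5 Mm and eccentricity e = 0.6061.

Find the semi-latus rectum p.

Convert to SI: a = 859.5 Mm = 8.595e+08 m.
p = a (1 − e²).
p = 8.595e+08 · (1 − (0.6061)²) = 8.595e+08 · 0.632643 ≈ 5.438e+08 m = 543.8 Mm.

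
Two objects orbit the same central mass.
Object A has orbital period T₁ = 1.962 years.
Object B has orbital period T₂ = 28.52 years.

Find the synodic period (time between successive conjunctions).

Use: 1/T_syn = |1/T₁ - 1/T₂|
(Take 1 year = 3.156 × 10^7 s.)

Convert to SI: T₁ = 1.962 years = 6.19207e+07 s; T₂ = 28.52 years = 9.00091e+08 s.
T_syn = |T₁ · T₂ / (T₁ − T₂)|.
T_syn = |6.19207e+07 · 9.00091e+08 / (6.19207e+07 − 9.00091e+08)| s ≈ 6.65e+07 s = 2.107 years.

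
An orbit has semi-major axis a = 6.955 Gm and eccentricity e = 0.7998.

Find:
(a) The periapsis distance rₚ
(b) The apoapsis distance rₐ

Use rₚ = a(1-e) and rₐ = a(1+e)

Convert to SI: a = 6.955 Gm = 6.955e+09 m.
(a) rₚ = a(1 − e) = 6.955e+09 · (1 − 0.7998) = 6.955e+09 · 0.2002 ≈ 1.392e+09 m = 1.392 Gm.
(b) rₐ = a(1 + e) = 6.955e+09 · (1 + 0.7998) = 6.955e+09 · 1.7998 ≈ 1.252e+10 m = 12.52 Gm.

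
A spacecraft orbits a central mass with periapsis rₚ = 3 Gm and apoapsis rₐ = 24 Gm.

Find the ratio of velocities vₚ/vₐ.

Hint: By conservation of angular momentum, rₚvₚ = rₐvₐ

Convert to SI: rₚ = 3 Gm = 3e+09 m; rₐ = 24 Gm = 2.4e+10 m.
Conservation of angular momentum gives rₚvₚ = rₐvₐ, so vₚ/vₐ = rₐ/rₚ.
vₚ/vₐ = 2.4e+10 / 3e+09 ≈ 8.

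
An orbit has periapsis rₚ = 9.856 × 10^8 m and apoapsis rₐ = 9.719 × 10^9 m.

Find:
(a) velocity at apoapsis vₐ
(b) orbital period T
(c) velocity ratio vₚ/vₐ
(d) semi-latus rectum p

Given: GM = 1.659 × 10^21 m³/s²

(a) With a = (rₚ + rₐ)/2 = 5.3523e+09 m, vₐ = √(GM (2/rₐ − 1/a)) = √(1.659e+21 · (2/9.719e+09 − 1/5.3523e+09)) m/s ≈ 1.773e+05 m/s
(b) With a = (rₚ + rₐ)/2 = 5.3523e+09 m, T = 2π √(a³/GM) = 2π √((5.3523e+09)³/1.659e+21) s ≈ 6.04e+04 s
(c) Conservation of angular momentum (rₚvₚ = rₐvₐ) gives vₚ/vₐ = rₐ/rₚ = 9.719e+09/9.856e+08 ≈ 9.861
(d) From a = (rₚ + rₐ)/2 = 5.3523e+09 m and e = (rₐ − rₚ)/(rₐ + rₚ) = 0.815855, p = a(1 − e²) = 5.3523e+09 · (1 − (0.815855)²) ≈ 1.79e+09 m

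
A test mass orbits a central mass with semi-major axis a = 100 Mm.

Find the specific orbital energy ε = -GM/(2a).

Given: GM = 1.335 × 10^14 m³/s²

Convert to SI: a = 100 Mm = 1e+08 m.
ε = −GM / (2a).
ε = −1.335e+14 / (2 · 1e+08) J/kg ≈ -6.675e+05 J/kg = -667.5 kJ/kg.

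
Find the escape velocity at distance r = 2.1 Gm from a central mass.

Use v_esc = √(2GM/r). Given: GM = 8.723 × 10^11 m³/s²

Convert to SI: r = 2.1 Gm = 2.1e+09 m.
Escape velocity comes from setting total energy to zero: ½v² − GM/r = 0 ⇒ v_esc = √(2GM / r).
v_esc = √(2 · 8.723e+11 / 2.1e+09) m/s ≈ 28.82 m/s = 28.82 m/s.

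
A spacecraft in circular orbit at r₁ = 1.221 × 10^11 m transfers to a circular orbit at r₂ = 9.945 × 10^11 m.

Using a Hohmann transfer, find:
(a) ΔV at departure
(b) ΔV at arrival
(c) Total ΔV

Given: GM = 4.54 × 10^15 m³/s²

Transfer semi-major axis: a_t = (r₁ + r₂)/2 = (1.221e+11 + 9.945e+11)/2 = 5.583e+11 m.
Circular speeds: v₁ = √(GM/r₁) = 192.828 m/s, v₂ = √(GM/r₂) = 67.5656 m/s.
Transfer speeds (vis-viva v² = GM(2/r − 1/a_t)): v₁ᵗ = 257.359 m/s, v₂ᵗ = 31.5973 m/s.
(a) ΔV₁ = |v₁ᵗ − v₁| ≈ 64.53 m/s = 64.53 m/s.
(b) ΔV₂ = |v₂ − v₂ᵗ| ≈ 35.97 m/s = 35.97 m/s.
(c) ΔV_total = ΔV₁ + ΔV₂ ≈ 100.5 m/s = 100.5 m/s.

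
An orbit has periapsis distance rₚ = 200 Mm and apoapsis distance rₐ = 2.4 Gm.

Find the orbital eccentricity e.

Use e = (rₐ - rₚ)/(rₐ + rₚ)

Convert to SI: rₚ = 200 Mm = 2e+08 m; rₐ = 2.4 Gm = 2.4e+09 m.
e = (rₐ − rₚ) / (rₐ + rₚ).
e = (2.4e+09 − 2e+08) / (2.4e+09 + 2e+08) = 2.2e+09 / 2.6e+09 ≈ 0.8462.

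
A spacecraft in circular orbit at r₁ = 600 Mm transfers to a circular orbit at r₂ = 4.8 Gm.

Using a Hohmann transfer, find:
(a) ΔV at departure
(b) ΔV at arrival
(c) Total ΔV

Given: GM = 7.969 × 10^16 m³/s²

Convert to SI: r₁ = 600 Mm = 6e+08 m; r₂ = 4.8 Gm = 4.8e+09 m.
Transfer semi-major axis: a_t = (r₁ + r₂)/2 = (6e+08 + 4.8e+09)/2 = 2.7e+09 m.
Circular speeds: v₁ = √(GM/r₁) = 11524.6 m/s, v₂ = √(GM/r₂) = 4074.57 m/s.
Transfer speeds (vis-viva v² = GM(2/r − 1/a_t)): v₁ᵗ = 15366.1 m/s, v₂ᵗ = 1920.77 m/s.
(a) ΔV₁ = |v₁ᵗ − v₁| ≈ 3842 m/s = 3.842 km/s.
(b) ΔV₂ = |v₂ − v₂ᵗ| ≈ 2154 m/s = 2.154 km/s.
(c) ΔV_total = ΔV₁ + ΔV₂ ≈ 5995 m/s = 5.995 km/s.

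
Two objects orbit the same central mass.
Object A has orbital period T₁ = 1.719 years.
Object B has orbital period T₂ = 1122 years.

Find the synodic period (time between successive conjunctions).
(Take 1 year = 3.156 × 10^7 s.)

Convert to SI: T₁ = 1.719 years = 5.42516e+07 s; T₂ = 1122 years = 3.54103e+10 s.
T_syn = |T₁ · T₂ / (T₁ − T₂)|.
T_syn = |5.42516e+07 · 3.54103e+10 / (5.42516e+07 − 3.54103e+10)| s ≈ 5.433e+07 s = 1.722 years.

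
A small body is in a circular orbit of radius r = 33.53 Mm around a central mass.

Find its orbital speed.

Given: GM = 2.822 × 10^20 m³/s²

Convert to SI: r = 33.53 Mm = 3.353e+07 m.
For a circular orbit, gravity supplies the centripetal force, so v = √(GM / r).
v = √(2.822e+20 / 3.353e+07) m/s ≈ 2.901e+06 m/s = 2901 km/s.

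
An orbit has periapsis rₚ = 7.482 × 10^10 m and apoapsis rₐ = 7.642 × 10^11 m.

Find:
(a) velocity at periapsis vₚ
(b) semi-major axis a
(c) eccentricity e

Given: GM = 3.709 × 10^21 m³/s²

(a) With a = (rₚ + rₐ)/2 = 4.1951e+11 m, vₚ = √(GM (2/rₚ − 1/a)) = √(3.709e+21 · (2/7.482e+10 − 1/4.1951e+11)) m/s ≈ 3.005e+05 m/s
(b) a = (rₚ + rₐ)/2 = (7.482e+10 + 7.642e+11)/2 ≈ 4.195e+11 m
(c) e = (rₐ − rₚ)/(rₐ + rₚ) = (7.642e+11 − 7.482e+10)/(7.642e+11 + 7.482e+10) ≈ 0.8216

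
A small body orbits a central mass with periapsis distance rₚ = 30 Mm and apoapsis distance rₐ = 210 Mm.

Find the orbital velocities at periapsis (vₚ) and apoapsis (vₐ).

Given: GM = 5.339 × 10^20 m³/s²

Convert to SI: rₚ = 30 Mm = 3e+07 m; rₐ = 210 Mm = 2.1e+08 m.
Use the vis-viva equation v² = GM(2/r − 1/a) with a = (rₚ + rₐ)/2 = (3e+07 + 2.1e+08)/2 = 1.2e+08 m.
vₚ = √(GM · (2/rₚ − 1/a)) = √(5.339e+20 · (2/3e+07 − 1/1.2e+08)) m/s ≈ 5.581e+06 m/s = 5581 km/s.
vₐ = √(GM · (2/rₐ − 1/a)) = √(5.339e+20 · (2/2.1e+08 − 1/1.2e+08)) m/s ≈ 7.972e+05 m/s = 797.2 km/s.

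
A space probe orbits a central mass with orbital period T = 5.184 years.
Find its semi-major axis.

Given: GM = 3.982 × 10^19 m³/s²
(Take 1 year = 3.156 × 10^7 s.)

Convert to SI: T = 5.184 years = 1.63607e+08 s.
Invert Kepler's third law: a = (GM · T² / (4π²))^(1/3).
Substituting T = 1.63607e+08 s and GM = 3.982e+19 m³/s²:
a = (3.982e+19 · (1.63607e+08)² / (4π²))^(1/3) m
a ≈ 3e+11 m = 300 Gm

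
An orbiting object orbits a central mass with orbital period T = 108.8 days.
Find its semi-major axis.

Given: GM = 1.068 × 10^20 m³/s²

Convert to SI: T = 108.8 days = 9.40032e+06 s.
Invert Kepler's third law: a = (GM · T² / (4π²))^(1/3).
Substituting T = 9.40032e+06 s and GM = 1.068e+20 m³/s²:
a = (1.068e+20 · (9.40032e+06)² / (4π²))^(1/3) m
a ≈ 6.206e+10 m = 62.06 Gm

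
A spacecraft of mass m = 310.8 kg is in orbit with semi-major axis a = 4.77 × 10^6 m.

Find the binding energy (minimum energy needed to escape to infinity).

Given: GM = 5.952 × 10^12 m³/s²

Total orbital energy is E = −GMm/(2a); binding energy is E_bind = −E = GMm/(2a).
E_bind = 5.952e+12 · 310.8 / (2 · 4.77e+06) J ≈ 1.939e+08 J = 193.9 MJ.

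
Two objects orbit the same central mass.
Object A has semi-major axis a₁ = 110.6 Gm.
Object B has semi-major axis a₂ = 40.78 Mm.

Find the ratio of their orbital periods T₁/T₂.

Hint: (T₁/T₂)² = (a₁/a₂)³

Convert to SI: a₁ = 110.6 Gm = 1.106e+11 m; a₂ = 40.78 Mm = 4.078e+07 m.
From Kepler's third law, (T₁/T₂)² = (a₁/a₂)³, so T₁/T₂ = (a₁/a₂)^(3/2).
a₁/a₂ = 1.106e+11 / 4.078e+07 = 2712.11.
T₁/T₂ = (2712.11)^(3/2) ≈ 1.412e+05.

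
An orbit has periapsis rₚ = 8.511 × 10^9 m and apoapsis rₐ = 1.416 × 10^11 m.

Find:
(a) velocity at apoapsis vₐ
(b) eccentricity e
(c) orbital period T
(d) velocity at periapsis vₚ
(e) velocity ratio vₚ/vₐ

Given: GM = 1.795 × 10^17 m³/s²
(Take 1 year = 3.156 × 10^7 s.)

(a) With a = (rₚ + rₐ)/2 = 7.50555e+10 m, vₐ = √(GM (2/rₐ − 1/a)) = √(1.795e+17 · (2/1.416e+11 − 1/7.50555e+10)) m/s ≈ 379.1 m/s
(b) e = (rₐ − rₚ)/(rₐ + rₚ) = (1.416e+11 − 8.511e+09)/(1.416e+11 + 8.511e+09) ≈ 0.8866
(c) With a = (rₚ + rₐ)/2 = 7.50555e+10 m, T = 2π √(a³/GM) = 2π √((7.50555e+10)³/1.795e+17) s ≈ 3.049e+08 s
(d) With a = (rₚ + rₐ)/2 = 7.50555e+10 m, vₚ = √(GM (2/rₚ − 1/a)) = √(1.795e+17 · (2/8.511e+09 − 1/7.50555e+10)) m/s ≈ 6308 m/s
(e) Conservation of angular momentum (rₚvₚ = rₐvₐ) gives vₚ/vₐ = rₐ/rₚ = 1.416e+11/8.511e+09 ≈ 16.64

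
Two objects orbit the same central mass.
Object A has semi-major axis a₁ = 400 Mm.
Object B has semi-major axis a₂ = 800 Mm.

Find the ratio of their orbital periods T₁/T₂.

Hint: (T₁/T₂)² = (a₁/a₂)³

Convert to SI: a₁ = 400 Mm = 4e+08 m; a₂ = 800 Mm = 8e+08 m.
From Kepler's third law, (T₁/T₂)² = (a₁/a₂)³, so T₁/T₂ = (a₁/a₂)^(3/2).
a₁/a₂ = 4e+08 / 8e+08 = 0.5.
T₁/T₂ = (0.5)^(3/2) ≈ 0.3536.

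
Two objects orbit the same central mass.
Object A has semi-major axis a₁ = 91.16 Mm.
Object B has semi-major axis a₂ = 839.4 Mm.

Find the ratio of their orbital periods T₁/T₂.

Convert to SI: a₁ = 91.16 Mm = 9.116e+07 m; a₂ = 839.4 Mm = 8.394e+08 m.
From Kepler's third law, (T₁/T₂)² = (a₁/a₂)³, so T₁/T₂ = (a₁/a₂)^(3/2).
a₁/a₂ = 9.116e+07 / 8.394e+08 = 0.108601.
T₁/T₂ = (0.108601)^(3/2) ≈ 0.03579.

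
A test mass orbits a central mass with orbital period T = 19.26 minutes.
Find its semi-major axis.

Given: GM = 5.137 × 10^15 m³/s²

Convert to SI: T = 19.26 minutes = 1155.6 s.
Invert Kepler's third law: a = (GM · T² / (4π²))^(1/3).
Substituting T = 1155.6 s and GM = 5.137e+15 m³/s²:
a = (5.137e+15 · (1155.6)² / (4π²))^(1/3) m
a ≈ 5.58e+06 m = 5.58 × 10^6 m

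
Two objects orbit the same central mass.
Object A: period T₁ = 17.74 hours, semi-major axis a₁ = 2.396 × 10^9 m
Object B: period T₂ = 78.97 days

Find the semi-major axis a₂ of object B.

Convert to SI: T₁ = 17.74 hours = 63864 s; T₂ = 78.97 days = 6.82301e+06 s.
Kepler's third law: (T₁/T₂)² = (a₁/a₂)³ ⇒ a₂ = a₁ · (T₂/T₁)^(2/3).
T₂/T₁ = 6.82301e+06 / 63864 = 106.837.
a₂ = 2.396e+09 · (106.837)^(2/3) m ≈ 5.395e+10 m = 5.395 × 10^10 m.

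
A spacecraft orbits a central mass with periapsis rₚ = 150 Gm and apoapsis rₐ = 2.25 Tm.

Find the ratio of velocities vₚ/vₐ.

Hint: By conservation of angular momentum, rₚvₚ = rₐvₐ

Convert to SI: rₚ = 150 Gm = 1.5e+11 m; rₐ = 2.25 Tm = 2.25e+12 m.
Conservation of angular momentum gives rₚvₚ = rₐvₐ, so vₚ/vₐ = rₐ/rₚ.
vₚ/vₐ = 2.25e+12 / 1.5e+11 ≈ 15.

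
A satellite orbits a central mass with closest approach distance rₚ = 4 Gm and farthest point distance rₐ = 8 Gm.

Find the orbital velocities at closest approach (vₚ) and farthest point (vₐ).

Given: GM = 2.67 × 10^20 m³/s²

Convert to SI: rₚ = 4 Gm = 4e+09 m; rₐ = 8 Gm = 8e+09 m.
Use the vis-viva equation v² = GM(2/r − 1/a) with a = (rₚ + rₐ)/2 = (4e+09 + 8e+09)/2 = 6e+09 m.
vₚ = √(GM · (2/rₚ − 1/a)) = √(2.67e+20 · (2/4e+09 − 1/6e+09)) m/s ≈ 2.983e+05 m/s = 298.3 km/s.
vₐ = √(GM · (2/rₐ − 1/a)) = √(2.67e+20 · (2/8e+09 − 1/6e+09)) m/s ≈ 1.492e+05 m/s = 149.2 km/s.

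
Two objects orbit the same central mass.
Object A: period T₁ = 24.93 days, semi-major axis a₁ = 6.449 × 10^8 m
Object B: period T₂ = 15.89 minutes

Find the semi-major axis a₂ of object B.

Convert to SI: T₁ = 24.93 days = 2.15395e+06 s; T₂ = 15.89 minutes = 953.4 s.
Kepler's third law: (T₁/T₂)² = (a₁/a₂)³ ⇒ a₂ = a₁ · (T₂/T₁)^(2/3).
T₂/T₁ = 953.4 / 2.15395e+06 = 0.000442628.
a₂ = 6.449e+08 · (0.000442628)^(2/3) m ≈ 3.746e+06 m = 3.746 × 10^6 m.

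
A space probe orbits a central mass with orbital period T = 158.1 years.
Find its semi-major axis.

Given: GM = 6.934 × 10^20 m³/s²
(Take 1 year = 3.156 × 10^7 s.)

Convert to SI: T = 158.1 years = 4.98964e+09 s.
Invert Kepler's third law: a = (GM · T² / (4π²))^(1/3).
Substituting T = 4.98964e+09 s and GM = 6.934e+20 m³/s²:
a = (6.934e+20 · (4.98964e+09)² / (4π²))^(1/3) m
a ≈ 7.59e+12 m = 7.59 Tm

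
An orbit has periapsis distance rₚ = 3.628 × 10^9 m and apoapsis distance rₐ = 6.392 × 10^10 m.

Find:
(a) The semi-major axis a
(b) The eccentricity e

(a) a = (rₚ + rₐ) / 2 = (3.628e+09 + 6.392e+10) / 2 ≈ 3.377e+10 m = 3.377 × 10^10 m.
(b) e = (rₐ − rₚ) / (rₐ + rₚ) = (6.392e+10 − 3.628e+09) / (6.392e+10 + 3.628e+09) ≈ 0.8926.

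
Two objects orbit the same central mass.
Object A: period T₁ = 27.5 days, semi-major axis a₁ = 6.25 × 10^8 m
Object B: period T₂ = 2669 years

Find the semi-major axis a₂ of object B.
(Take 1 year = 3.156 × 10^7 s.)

Convert to SI: T₁ = 27.5 days = 2.376e+06 s; T₂ = 2669 years = 8.42336e+10 s.
Kepler's third law: (T₁/T₂)² = (a₁/a₂)³ ⇒ a₂ = a₁ · (T₂/T₁)^(2/3).
T₂/T₁ = 8.42336e+10 / 2.376e+06 = 35451.9.
a₂ = 6.25e+08 · (35451.9)^(2/3) m ≈ 6.745e+11 m = 6.745 × 10^11 m.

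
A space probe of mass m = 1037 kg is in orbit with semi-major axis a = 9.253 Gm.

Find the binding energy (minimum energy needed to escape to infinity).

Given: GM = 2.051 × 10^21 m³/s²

Convert to SI: a = 9.253 Gm = 9.253e+09 m.
Total orbital energy is E = −GMm/(2a); binding energy is E_bind = −E = GMm/(2a).
E_bind = 2.051e+21 · 1037 / (2 · 9.253e+09) J ≈ 1.149e+14 J = 114.9 TJ.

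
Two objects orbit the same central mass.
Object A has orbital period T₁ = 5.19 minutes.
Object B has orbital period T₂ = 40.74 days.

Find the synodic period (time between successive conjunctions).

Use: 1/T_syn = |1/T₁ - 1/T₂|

Convert to SI: T₁ = 5.19 minutes = 311.4 s; T₂ = 40.74 days = 3.51994e+06 s.
T_syn = |T₁ · T₂ / (T₁ − T₂)|.
T_syn = |311.4 · 3.51994e+06 / (311.4 − 3.51994e+06)| s ≈ 311.4 s = 5.19 minutes.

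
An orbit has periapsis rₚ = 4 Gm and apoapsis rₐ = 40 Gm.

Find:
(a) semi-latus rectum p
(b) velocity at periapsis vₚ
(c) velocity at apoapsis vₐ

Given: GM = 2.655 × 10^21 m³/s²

Convert to SI: rₚ = 4 Gm = 4e+09 m; rₐ = 40 Gm = 4e+10 m.
(a) From a = (rₚ + rₐ)/2 = 2.2e+10 m and e = (rₐ − rₚ)/(rₐ + rₚ) = 0.818182, p = a(1 − e²) = 2.2e+10 · (1 − (0.818182)²) ≈ 7.273e+09 m
(b) With a = (rₚ + rₐ)/2 = 2.2e+10 m, vₚ = √(GM (2/rₚ − 1/a)) = √(2.655e+21 · (2/4e+09 − 1/2.2e+10)) m/s ≈ 1.099e+06 m/s
(c) With a = (rₚ + rₐ)/2 = 2.2e+10 m, vₐ = √(GM (2/rₐ − 1/a)) = √(2.655e+21 · (2/4e+10 − 1/2.2e+10)) m/s ≈ 1.099e+05 m/s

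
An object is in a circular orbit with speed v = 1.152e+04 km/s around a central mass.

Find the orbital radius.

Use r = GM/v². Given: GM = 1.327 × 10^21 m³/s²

Convert to SI: v = 1.152e+04 km/s = 1.152e+07 m/s.
For a circular orbit, v² = GM / r, so r = GM / v².
r = 1.327e+21 / (1.152e+07)² m ≈ 9.999e+06 m = 9.999 Mm.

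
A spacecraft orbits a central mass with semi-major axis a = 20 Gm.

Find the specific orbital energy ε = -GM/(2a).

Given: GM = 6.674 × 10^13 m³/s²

Convert to SI: a = 20 Gm = 2e+10 m.
ε = −GM / (2a).
ε = −6.674e+13 / (2 · 2e+10) J/kg ≈ -1668 J/kg = -1.669 kJ/kg.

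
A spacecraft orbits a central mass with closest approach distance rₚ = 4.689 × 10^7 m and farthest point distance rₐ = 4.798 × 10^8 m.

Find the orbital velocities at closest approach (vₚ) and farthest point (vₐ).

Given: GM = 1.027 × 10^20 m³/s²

Use the vis-viva equation v² = GM(2/r − 1/a) with a = (rₚ + rₐ)/2 = (4.689e+07 + 4.798e+08)/2 = 2.63345e+08 m.
vₚ = √(GM · (2/rₚ − 1/a)) = √(1.027e+20 · (2/4.689e+07 − 1/2.63345e+08)) m/s ≈ 1.998e+06 m/s = 1998 km/s.
vₐ = √(GM · (2/rₐ − 1/a)) = √(1.027e+20 · (2/4.798e+08 − 1/2.63345e+08)) m/s ≈ 1.952e+05 m/s = 195.2 km/s.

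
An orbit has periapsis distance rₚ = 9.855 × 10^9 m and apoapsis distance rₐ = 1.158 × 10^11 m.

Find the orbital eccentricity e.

e = (rₐ − rₚ) / (rₐ + rₚ).
e = (1.158e+11 − 9.855e+09) / (1.158e+11 + 9.855e+09) = 1.05945e+11 / 1.25655e+11 ≈ 0.8431.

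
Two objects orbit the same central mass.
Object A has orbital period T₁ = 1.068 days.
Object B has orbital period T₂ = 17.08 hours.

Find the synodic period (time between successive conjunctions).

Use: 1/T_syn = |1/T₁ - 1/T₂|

Convert to SI: T₁ = 1.068 days = 92275.2 s; T₂ = 17.08 hours = 61488 s.
T_syn = |T₁ · T₂ / (T₁ − T₂)|.
T_syn = |92275.2 · 61488 / (92275.2 − 61488)| s ≈ 1.843e+05 s = 2.133 days.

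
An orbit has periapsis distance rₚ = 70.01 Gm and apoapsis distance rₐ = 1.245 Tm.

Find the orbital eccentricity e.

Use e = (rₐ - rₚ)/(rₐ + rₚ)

Convert to SI: rₚ = 70.01 Gm = 7.001e+10 m; rₐ = 1.245 Tm = 1.245e+12 m.
e = (rₐ − rₚ) / (rₐ + rₚ).
e = (1.245e+12 − 7.001e+10) / (1.245e+12 + 7.001e+10) = 1.17499e+12 / 1.31501e+12 ≈ 0.8935.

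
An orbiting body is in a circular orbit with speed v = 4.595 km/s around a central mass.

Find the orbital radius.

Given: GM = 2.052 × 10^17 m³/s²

Convert to SI: v = 4.595 km/s = 4595 m/s.
For a circular orbit, v² = GM / r, so r = GM / v².
r = 2.052e+17 / (4595)² m ≈ 9.719e+09 m = 9.719 Gm.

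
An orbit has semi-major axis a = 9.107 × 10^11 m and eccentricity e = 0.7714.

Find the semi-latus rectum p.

p = a (1 − e²).
p = 9.107e+11 · (1 − (0.7714)²) = 9.107e+11 · 0.404942 ≈ 3.688e+11 m = 3.688 × 10^11 m.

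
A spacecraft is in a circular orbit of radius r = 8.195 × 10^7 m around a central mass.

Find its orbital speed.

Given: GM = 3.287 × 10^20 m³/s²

For a circular orbit, gravity supplies the centripetal force, so v = √(GM / r).
v = √(3.287e+20 / 8.195e+07) m/s ≈ 2.003e+06 m/s = 2003 km/s.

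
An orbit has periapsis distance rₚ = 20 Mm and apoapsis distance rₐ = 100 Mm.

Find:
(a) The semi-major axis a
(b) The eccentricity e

Convert to SI: rₚ = 20 Mm = 2e+07 m; rₐ = 100 Mm = 1e+08 m.
(a) a = (rₚ + rₐ) / 2 = (2e+07 + 1e+08) / 2 ≈ 6e+07 m = 60 Mm.
(b) e = (rₐ − rₚ) / (rₐ + rₚ) = (1e+08 − 2e+07) / (1e+08 + 2e+07) ≈ 0.6667.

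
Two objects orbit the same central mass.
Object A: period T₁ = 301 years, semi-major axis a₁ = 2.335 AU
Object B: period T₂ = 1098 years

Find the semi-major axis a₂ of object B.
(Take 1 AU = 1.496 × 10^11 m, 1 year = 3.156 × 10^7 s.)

Convert to SI: T₁ = 301 years = 9.49956e+09 s; a₁ = 2.335 AU = 3.49316e+11 m; T₂ = 1098 years = 3.46529e+10 s.
Kepler's third law: (T₁/T₂)² = (a₁/a₂)³ ⇒ a₂ = a₁ · (T₂/T₁)^(2/3).
T₂/T₁ = 3.46529e+10 / 9.49956e+09 = 3.64784.
a₂ = 3.49316e+11 · (3.64784)^(2/3) m ≈ 8.278e+11 m = 5.533 AU.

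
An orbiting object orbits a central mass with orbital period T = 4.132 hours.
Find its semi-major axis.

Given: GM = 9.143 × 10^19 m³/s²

Convert to SI: T = 4.132 hours = 14875.2 s.
Invert Kepler's third law: a = (GM · T² / (4π²))^(1/3).
Substituting T = 14875.2 s and GM = 9.143e+19 m³/s²:
a = (9.143e+19 · (14875.2)² / (4π²))^(1/3) m
a ≈ 8.002e+08 m = 800.2 Mm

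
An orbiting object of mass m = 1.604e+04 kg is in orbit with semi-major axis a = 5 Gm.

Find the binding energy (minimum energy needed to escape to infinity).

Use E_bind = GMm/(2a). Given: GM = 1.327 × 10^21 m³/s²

Convert to SI: a = 5 Gm = 5e+09 m.
Total orbital energy is E = −GMm/(2a); binding energy is E_bind = −E = GMm/(2a).
E_bind = 1.327e+21 · 1.604e+04 / (2 · 5e+09) J ≈ 2.129e+15 J = 2.129 PJ.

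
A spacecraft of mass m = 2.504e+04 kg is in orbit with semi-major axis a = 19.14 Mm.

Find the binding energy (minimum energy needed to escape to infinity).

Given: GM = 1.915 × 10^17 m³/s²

Convert to SI: a = 19.14 Mm = 1.914e+07 m.
Total orbital energy is E = −GMm/(2a); binding energy is E_bind = −E = GMm/(2a).
E_bind = 1.915e+17 · 2.504e+04 / (2 · 1.914e+07) J ≈ 1.253e+14 J = 125.3 TJ.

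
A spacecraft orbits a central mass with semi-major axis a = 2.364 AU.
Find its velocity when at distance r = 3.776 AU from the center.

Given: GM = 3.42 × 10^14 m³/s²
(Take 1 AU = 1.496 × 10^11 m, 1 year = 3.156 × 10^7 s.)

Convert to SI: a = 2.364 AU = 3.53654e+11 m; r = 3.776 AU = 5.6489e+11 m.
Vis-viva: v = √(GM · (2/r − 1/a)).
2/r − 1/a = 2/5.6489e+11 − 1/3.53654e+11 = 7.12896e-13 m⁻¹.
v = √(3.42e+14 · 7.12896e-13) m/s ≈ 15.61 m/s = 0.003294 AU/year.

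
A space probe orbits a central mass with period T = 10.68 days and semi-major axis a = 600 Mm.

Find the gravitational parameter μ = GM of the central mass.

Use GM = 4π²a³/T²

Convert to SI: T = 10.68 days = 922752 s; a = 600 Mm = 6e+08 m.
GM = 4π² · a³ / T².
GM = 4π² · (6e+08)³ / (922752)² m³/s² ≈ 1.001e+16 m³/s² = 1.001 × 10^16 m³/s².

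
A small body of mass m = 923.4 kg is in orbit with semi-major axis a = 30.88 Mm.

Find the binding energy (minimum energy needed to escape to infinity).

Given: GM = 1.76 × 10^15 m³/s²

Convert to SI: a = 30.88 Mm = 3.088e+07 m.
Total orbital energy is E = −GMm/(2a); binding energy is E_bind = −E = GMm/(2a).
E_bind = 1.76e+15 · 923.4 / (2 · 3.088e+07) J ≈ 2.631e+10 J = 26.31 GJ.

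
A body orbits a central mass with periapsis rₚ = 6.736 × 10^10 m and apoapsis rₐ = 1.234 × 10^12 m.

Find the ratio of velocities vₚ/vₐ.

Conservation of angular momentum gives rₚvₚ = rₐvₐ, so vₚ/vₐ = rₐ/rₚ.
vₚ/vₐ = 1.234e+12 / 6.736e+10 ≈ 18.32.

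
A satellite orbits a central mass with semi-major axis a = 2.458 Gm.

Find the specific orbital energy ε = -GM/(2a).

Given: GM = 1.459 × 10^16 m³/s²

Convert to SI: a = 2.458 Gm = 2.458e+09 m.
ε = −GM / (2a).
ε = −1.459e+16 / (2 · 2.458e+09) J/kg ≈ -2.968e+06 J/kg = -2.968 MJ/kg.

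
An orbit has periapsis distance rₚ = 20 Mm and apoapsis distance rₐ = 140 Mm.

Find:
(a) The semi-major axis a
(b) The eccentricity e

Convert to SI: rₚ = 20 Mm = 2e+07 m; rₐ = 140 Mm = 1.4e+08 m.
(a) a = (rₚ + rₐ) / 2 = (2e+07 + 1.4e+08) / 2 ≈ 8e+07 m = 80 Mm.
(b) e = (rₐ − rₚ) / (rₐ + rₚ) = (1.4e+08 − 2e+07) / (1.4e+08 + 2e+07) ≈ 0.75.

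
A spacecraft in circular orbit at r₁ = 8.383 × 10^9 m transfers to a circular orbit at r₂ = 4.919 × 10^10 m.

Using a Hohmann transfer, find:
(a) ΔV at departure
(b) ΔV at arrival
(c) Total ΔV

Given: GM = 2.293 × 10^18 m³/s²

Transfer semi-major axis: a_t = (r₁ + r₂)/2 = (8.383e+09 + 4.919e+10)/2 = 2.87865e+10 m.
Circular speeds: v₁ = √(GM/r₁) = 16538.7 m/s, v₂ = √(GM/r₂) = 6827.53 m/s.
Transfer speeds (vis-viva v² = GM(2/r − 1/a_t)): v₁ᵗ = 21619.5 m/s, v₂ᵗ = 3684.42 m/s.
(a) ΔV₁ = |v₁ᵗ − v₁| ≈ 5081 m/s = 5.081 km/s.
(b) ΔV₂ = |v₂ − v₂ᵗ| ≈ 3143 m/s = 3.143 km/s.
(c) ΔV_total = ΔV₁ + ΔV₂ ≈ 8224 m/s = 8.224 km/s.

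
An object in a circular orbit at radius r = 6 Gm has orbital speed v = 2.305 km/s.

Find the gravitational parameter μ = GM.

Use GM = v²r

Convert to SI: r = 6 Gm = 6e+09 m; v = 2.305 km/s = 2305 m/s.
For a circular orbit v² = GM/r, so GM = v² · r.
GM = (2305)² · 6e+09 m³/s² ≈ 3.188e+16 m³/s² = 3.188 × 10^16 m³/s².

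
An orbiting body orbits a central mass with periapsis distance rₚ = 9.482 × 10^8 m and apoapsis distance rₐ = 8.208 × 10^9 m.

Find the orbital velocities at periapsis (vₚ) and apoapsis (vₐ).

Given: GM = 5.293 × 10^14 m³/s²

Use the vis-viva equation v² = GM(2/r − 1/a) with a = (rₚ + rₐ)/2 = (9.482e+08 + 8.208e+09)/2 = 4.5781e+09 m.
vₚ = √(GM · (2/rₚ − 1/a)) = √(5.293e+14 · (2/9.482e+08 − 1/4.5781e+09)) m/s ≈ 1000 m/s = 1 km/s.
vₐ = √(GM · (2/rₐ − 1/a)) = √(5.293e+14 · (2/8.208e+09 − 1/4.5781e+09)) m/s ≈ 115.6 m/s = 115.6 m/s.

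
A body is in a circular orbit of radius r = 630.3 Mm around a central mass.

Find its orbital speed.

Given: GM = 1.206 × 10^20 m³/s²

Convert to SI: r = 630.3 Mm = 6.303e+08 m.
For a circular orbit, gravity supplies the centripetal force, so v = √(GM / r).
v = √(1.206e+20 / 6.303e+08) m/s ≈ 4.374e+05 m/s = 437.4 km/s.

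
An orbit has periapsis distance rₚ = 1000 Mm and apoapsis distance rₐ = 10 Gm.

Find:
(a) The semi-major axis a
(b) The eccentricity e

Convert to SI: rₚ = 1000 Mm = 1e+09 m; rₐ = 10 Gm = 1e+10 m.
(a) a = (rₚ + rₐ) / 2 = (1e+09 + 1e+10) / 2 ≈ 5.5e+09 m = 5.5 Gm.
(b) e = (rₐ − rₚ) / (rₐ + rₚ) = (1e+10 − 1e+09) / (1e+10 + 1e+09) ≈ 0.8182.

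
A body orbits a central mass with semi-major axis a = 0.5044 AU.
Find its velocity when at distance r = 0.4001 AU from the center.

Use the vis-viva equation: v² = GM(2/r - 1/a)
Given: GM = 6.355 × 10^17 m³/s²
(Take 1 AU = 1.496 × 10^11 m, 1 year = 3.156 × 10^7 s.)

Convert to SI: a = 0.5044 AU = 7.54582e+10 m; r = 0.4001 AU = 5.9855e+10 m.
Vis-viva: v = √(GM · (2/r − 1/a)).
2/r − 1/a = 2/5.9855e+10 − 1/7.54582e+10 = 2.01617e-11 m⁻¹.
v = √(6.355e+17 · 2.01617e-11) m/s ≈ 3579 m/s = 0.7551 AU/year.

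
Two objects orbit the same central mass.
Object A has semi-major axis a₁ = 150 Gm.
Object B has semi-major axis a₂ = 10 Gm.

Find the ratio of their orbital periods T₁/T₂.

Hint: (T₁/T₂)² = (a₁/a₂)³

Convert to SI: a₁ = 150 Gm = 1.5e+11 m; a₂ = 10 Gm = 1e+10 m.
From Kepler's third law, (T₁/T₂)² = (a₁/a₂)³, so T₁/T₂ = (a₁/a₂)^(3/2).
a₁/a₂ = 1.5e+11 / 1e+10 = 15.
T₁/T₂ = (15)^(3/2) ≈ 58.09.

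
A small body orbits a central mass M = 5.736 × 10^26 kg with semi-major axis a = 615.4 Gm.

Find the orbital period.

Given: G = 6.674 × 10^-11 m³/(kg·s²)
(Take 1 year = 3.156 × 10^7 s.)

Convert to SI: a = 615.4 Gm = 6.154e+11 m.
GM = G · M = 6.674e-11 · 5.736e+26 = 3.82821e+16 m³/s².
Kepler's third law: T = 2π √(a³ / GM).
Substituting a = 6.154e+11 m and GM = 3.82821e+16 m³/s²:
T = 2π √((6.154e+11)³ / 3.82821e+16) s
T ≈ 1.55e+10 s = 491.2 years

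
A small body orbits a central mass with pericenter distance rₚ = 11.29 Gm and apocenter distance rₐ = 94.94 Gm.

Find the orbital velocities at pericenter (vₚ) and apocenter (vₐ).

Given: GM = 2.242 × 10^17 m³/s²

Convert to SI: rₚ = 11.29 Gm = 1.129e+10 m; rₐ = 94.94 Gm = 9.494e+10 m.
Use the vis-viva equation v² = GM(2/r − 1/a) with a = (rₚ + rₐ)/2 = (1.129e+10 + 9.494e+10)/2 = 5.3115e+10 m.
vₚ = √(GM · (2/rₚ − 1/a)) = √(2.242e+17 · (2/1.129e+10 − 1/5.3115e+10)) m/s ≈ 5958 m/s = 5.958 km/s.
vₐ = √(GM · (2/rₐ − 1/a)) = √(2.242e+17 · (2/9.494e+10 − 1/5.3115e+10)) m/s ≈ 708.5 m/s = 708.5 m/s.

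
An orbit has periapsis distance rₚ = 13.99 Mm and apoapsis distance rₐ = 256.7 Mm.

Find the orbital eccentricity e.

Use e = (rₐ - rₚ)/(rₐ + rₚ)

Convert to SI: rₚ = 13.99 Mm = 1.399e+07 m; rₐ = 256.7 Mm = 2.567e+08 m.
e = (rₐ − rₚ) / (rₐ + rₚ).
e = (2.567e+08 − 1.399e+07) / (2.567e+08 + 1.399e+07) = 2.4271e+08 / 2.7069e+08 ≈ 0.8966.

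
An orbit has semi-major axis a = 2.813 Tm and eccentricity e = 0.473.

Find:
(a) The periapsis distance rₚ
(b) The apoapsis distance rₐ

Convert to SI: a = 2.813 Tm = 2.813e+12 m.
(a) rₚ = a(1 − e) = 2.813e+12 · (1 − 0.473) = 2.813e+12 · 0.527 ≈ 1.482e+12 m = 1.482 Tm.
(b) rₐ = a(1 + e) = 2.813e+12 · (1 + 0.473) = 2.813e+12 · 1.473 ≈ 4.144e+12 m = 4.144 Tm.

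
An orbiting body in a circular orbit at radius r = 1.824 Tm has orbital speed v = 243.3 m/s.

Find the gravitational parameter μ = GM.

Convert to SI: r = 1.824 Tm = 1.824e+12 m.
For a circular orbit v² = GM/r, so GM = v² · r.
GM = (243.3)² · 1.824e+12 m³/s² ≈ 1.08e+17 m³/s² = 1.08 × 10^17 m³/s².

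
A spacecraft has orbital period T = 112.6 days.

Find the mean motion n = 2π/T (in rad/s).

Convert to SI: T = 112.6 days = 9.72864e+06 s.
n = 2π / T.
n = 2π / 9.72864e+06 s ≈ 6.458e-07 rad/s.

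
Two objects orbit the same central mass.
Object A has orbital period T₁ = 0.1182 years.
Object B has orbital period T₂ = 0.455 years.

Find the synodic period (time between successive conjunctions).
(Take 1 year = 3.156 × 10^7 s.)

Convert to SI: T₁ = 0.1182 years = 3.73039e+06 s; T₂ = 0.455 years = 1.43598e+07 s.
T_syn = |T₁ · T₂ / (T₁ − T₂)|.
T_syn = |3.73039e+06 · 1.43598e+07 / (3.73039e+06 − 1.43598e+07)| s ≈ 5.04e+06 s = 0.1597 years.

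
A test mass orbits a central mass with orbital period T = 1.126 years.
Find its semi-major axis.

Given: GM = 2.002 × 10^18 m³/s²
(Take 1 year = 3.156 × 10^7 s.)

Convert to SI: T = 1.126 years = 3.55366e+07 s.
Invert Kepler's third law: a = (GM · T² / (4π²))^(1/3).
Substituting T = 3.55366e+07 s and GM = 2.002e+18 m³/s²:
a = (2.002e+18 · (3.55366e+07)² / (4π²))^(1/3) m
a ≈ 4.001e+10 m = 40.01 Gm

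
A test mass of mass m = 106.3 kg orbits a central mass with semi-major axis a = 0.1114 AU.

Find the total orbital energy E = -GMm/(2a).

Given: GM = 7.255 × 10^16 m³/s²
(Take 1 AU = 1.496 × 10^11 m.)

Convert to SI: a = 0.1114 AU = 1.66654e+10 m.
E = −GMm / (2a).
E = −7.255e+16 · 106.3 / (2 · 1.66654e+10) J ≈ -2.314e+08 J = -231.4 MJ.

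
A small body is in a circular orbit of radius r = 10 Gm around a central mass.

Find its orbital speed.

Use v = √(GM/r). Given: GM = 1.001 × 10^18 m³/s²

Convert to SI: r = 10 Gm = 1e+10 m.
For a circular orbit, gravity supplies the centripetal force, so v = √(GM / r).
v = √(1.001e+18 / 1e+10) m/s ≈ 1e+04 m/s = 10 km/s.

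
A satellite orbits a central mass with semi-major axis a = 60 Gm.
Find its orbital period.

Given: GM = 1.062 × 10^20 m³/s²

Convert to SI: a = 60 Gm = 6e+10 m.
Kepler's third law: T = 2π √(a³ / GM).
Substituting a = 6e+10 m and GM = 1.062e+20 m³/s²:
T = 2π √((6e+10)³ / 1.062e+20) s
T ≈ 8.961e+06 s = 103.7 days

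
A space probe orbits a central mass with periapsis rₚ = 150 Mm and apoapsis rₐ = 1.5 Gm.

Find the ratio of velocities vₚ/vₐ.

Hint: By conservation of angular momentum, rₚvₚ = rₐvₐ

Convert to SI: rₚ = 150 Mm = 1.5e+08 m; rₐ = 1.5 Gm = 1.5e+09 m.
Conservation of angular momentum gives rₚvₚ = rₐvₐ, so vₚ/vₐ = rₐ/rₚ.
vₚ/vₐ = 1.5e+09 / 1.5e+08 ≈ 10.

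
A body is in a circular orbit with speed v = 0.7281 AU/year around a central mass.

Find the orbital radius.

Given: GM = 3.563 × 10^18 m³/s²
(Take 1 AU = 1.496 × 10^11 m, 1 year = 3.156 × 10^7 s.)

Convert to SI: v = 0.7281 AU/year = 3451.32 m/s.
For a circular orbit, v² = GM / r, so r = GM / v².
r = 3.563e+18 / (3451.32)² m ≈ 2.991e+11 m = 1.999 AU.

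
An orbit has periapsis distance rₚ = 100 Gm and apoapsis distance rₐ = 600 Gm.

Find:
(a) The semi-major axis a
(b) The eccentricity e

Convert to SI: rₚ = 100 Gm = 1e+11 m; rₐ = 600 Gm = 6e+11 m.
(a) a = (rₚ + rₐ) / 2 = (1e+11 + 6e+11) / 2 ≈ 3.5e+11 m = 350 Gm.
(b) e = (rₐ − rₚ) / (rₐ + rₚ) = (6e+11 − 1e+11) / (6e+11 + 1e+11) ≈ 0.7143.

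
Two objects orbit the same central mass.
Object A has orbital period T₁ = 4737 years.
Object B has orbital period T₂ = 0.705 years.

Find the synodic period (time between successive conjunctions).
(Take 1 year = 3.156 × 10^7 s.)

Convert to SI: T₁ = 4737 years = 1.495e+11 s; T₂ = 0.705 years = 2.22498e+07 s.
T_syn = |T₁ · T₂ / (T₁ − T₂)|.
T_syn = |1.495e+11 · 2.22498e+07 / (1.495e+11 − 2.22498e+07)| s ≈ 2.225e+07 s = 0.7051 years.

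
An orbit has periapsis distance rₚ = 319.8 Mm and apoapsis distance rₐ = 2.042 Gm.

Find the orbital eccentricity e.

Convert to SI: rₚ = 319.8 Mm = 3.198e+08 m; rₐ = 2.042 Gm = 2.042e+09 m.
e = (rₐ − rₚ) / (rₐ + rₚ).
e = (2.042e+09 − 3.198e+08) / (2.042e+09 + 3.198e+08) = 1.7222e+09 / 2.3618e+09 ≈ 0.7292.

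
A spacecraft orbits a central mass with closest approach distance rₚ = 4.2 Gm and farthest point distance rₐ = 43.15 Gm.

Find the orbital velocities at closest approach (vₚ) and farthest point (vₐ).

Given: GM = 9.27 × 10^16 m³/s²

Convert to SI: rₚ = 4.2 Gm = 4.2e+09 m; rₐ = 43.15 Gm = 4.315e+10 m.
Use the vis-viva equation v² = GM(2/r − 1/a) with a = (rₚ + rₐ)/2 = (4.2e+09 + 4.315e+10)/2 = 2.3675e+10 m.
vₚ = √(GM · (2/rₚ − 1/a)) = √(9.27e+16 · (2/4.2e+09 − 1/2.3675e+10)) m/s ≈ 6343 m/s = 6.343 km/s.
vₐ = √(GM · (2/rₐ − 1/a)) = √(9.27e+16 · (2/4.315e+10 − 1/2.3675e+10)) m/s ≈ 617.3 m/s = 617.3 m/s.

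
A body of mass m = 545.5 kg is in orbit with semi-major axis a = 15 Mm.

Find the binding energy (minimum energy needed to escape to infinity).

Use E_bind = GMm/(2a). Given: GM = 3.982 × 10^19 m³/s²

Convert to SI: a = 15 Mm = 1.5e+07 m.
Total orbital energy is E = −GMm/(2a); binding energy is E_bind = −E = GMm/(2a).
E_bind = 3.982e+19 · 545.5 / (2 · 1.5e+07) J ≈ 7.241e+14 J = 724.1 TJ.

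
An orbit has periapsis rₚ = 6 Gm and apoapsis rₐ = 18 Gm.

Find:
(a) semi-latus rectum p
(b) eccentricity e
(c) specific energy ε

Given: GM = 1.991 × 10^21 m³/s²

Convert to SI: rₚ = 6 Gm = 6e+09 m; rₐ = 18 Gm = 1.8e+10 m.
(a) From a = (rₚ + rₐ)/2 = 1.2e+10 m and e = (rₐ − rₚ)/(rₐ + rₚ) = 0.5, p = a(1 − e²) = 1.2e+10 · (1 − (0.5)²) ≈ 9e+09 m
(b) e = (rₐ − rₚ)/(rₐ + rₚ) = (1.8e+10 − 6e+09)/(1.8e+10 + 6e+09) ≈ 0.5
(c) With a = (rₚ + rₐ)/2 = 1.2e+10 m, ε = −GM/(2a) = −1.991e+21/(2 · 1.2e+10) J/kg ≈ -8.296e+10 J/kg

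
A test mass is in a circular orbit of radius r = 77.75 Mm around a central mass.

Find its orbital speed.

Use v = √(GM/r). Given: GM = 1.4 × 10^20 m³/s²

Convert to SI: r = 77.75 Mm = 7.775e+07 m.
For a circular orbit, gravity supplies the centripetal force, so v = √(GM / r).
v = √(1.4e+20 / 7.775e+07) m/s ≈ 1.342e+06 m/s = 1342 km/s.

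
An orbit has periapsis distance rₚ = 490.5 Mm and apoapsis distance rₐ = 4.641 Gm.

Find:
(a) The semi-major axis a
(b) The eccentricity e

Convert to SI: rₚ = 490.5 Mm = 4.905e+08 m; rₐ = 4.641 Gm = 4.641e+09 m.
(a) a = (rₚ + rₐ) / 2 = (4.905e+08 + 4.641e+09) / 2 ≈ 2.566e+09 m = 2.566 Gm.
(b) e = (rₐ − rₚ) / (rₐ + rₚ) = (4.641e+09 − 4.905e+08) / (4.641e+09 + 4.905e+08) ≈ 0.8088.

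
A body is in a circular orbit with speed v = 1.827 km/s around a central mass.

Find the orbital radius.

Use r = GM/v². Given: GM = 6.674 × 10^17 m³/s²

Convert to SI: v = 1.827 km/s = 1827 m/s.
For a circular orbit, v² = GM / r, so r = GM / v².
r = 6.674e+17 / (1827)² m ≈ 1.999e+11 m = 199.9 Gm.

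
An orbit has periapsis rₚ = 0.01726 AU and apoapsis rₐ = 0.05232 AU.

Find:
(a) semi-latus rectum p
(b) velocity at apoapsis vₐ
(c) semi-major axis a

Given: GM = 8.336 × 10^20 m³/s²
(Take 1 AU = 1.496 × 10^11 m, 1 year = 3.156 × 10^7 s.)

Convert to SI: rₚ = 0.01726 AU = 2.5821e+09 m; rₐ = 0.05232 AU = 7.82707e+09 m.
(a) From a = (rₚ + rₐ)/2 = 5.20458e+09 m and e = (rₐ − rₚ)/(rₐ + rₚ) = 0.50388, p = a(1 − e²) = 5.20458e+09 · (1 − (0.50388)²) ≈ 3.883e+09 m
(b) With a = (rₚ + rₐ)/2 = 5.20458e+09 m, vₐ = √(GM (2/rₐ − 1/a)) = √(8.336e+20 · (2/7.82707e+09 − 1/5.20458e+09)) m/s ≈ 2.299e+05 m/s
(c) a = (rₚ + rₐ)/2 = (2.5821e+09 + 7.82707e+09)/2 ≈ 5.205e+09 m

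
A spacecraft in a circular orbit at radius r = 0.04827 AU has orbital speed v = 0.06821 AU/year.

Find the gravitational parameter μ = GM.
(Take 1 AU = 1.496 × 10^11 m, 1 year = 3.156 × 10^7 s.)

Convert to SI: r = 0.04827 AU = 7.22119e+09 m; v = 0.06821 AU/year = 323.328 m/s.
For a circular orbit v² = GM/r, so GM = v² · r.
GM = (323.328)² · 7.22119e+09 m³/s² ≈ 7.549e+14 m³/s² = 7.549 × 10^14 m³/s².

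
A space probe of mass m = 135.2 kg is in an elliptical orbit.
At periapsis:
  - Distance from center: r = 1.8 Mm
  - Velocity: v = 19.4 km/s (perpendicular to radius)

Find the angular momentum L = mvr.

Convert to SI: r = 1.8 Mm = 1.8e+06 m; v = 19.4 km/s = 19400 m/s.
Since v is perpendicular to r, L = m · v · r.
L = 135.2 · 19400 · 1.8e+06 kg·m²/s ≈ 4.721e+12 kg·m²/s.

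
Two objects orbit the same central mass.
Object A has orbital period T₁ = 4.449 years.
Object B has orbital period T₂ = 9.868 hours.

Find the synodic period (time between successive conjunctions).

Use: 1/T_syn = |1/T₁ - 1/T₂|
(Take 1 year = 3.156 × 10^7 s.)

Convert to SI: T₁ = 4.449 years = 1.4041e+08 s; T₂ = 9.868 hours = 35524.8 s.
T_syn = |T₁ · T₂ / (T₁ − T₂)|.
T_syn = |1.4041e+08 · 35524.8 / (1.4041e+08 − 35524.8)| s ≈ 3.553e+04 s = 9.87 hours.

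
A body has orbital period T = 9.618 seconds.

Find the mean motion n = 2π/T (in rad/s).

n = 2π / T.
n = 2π / 9.618 s ≈ 0.6533 rad/s.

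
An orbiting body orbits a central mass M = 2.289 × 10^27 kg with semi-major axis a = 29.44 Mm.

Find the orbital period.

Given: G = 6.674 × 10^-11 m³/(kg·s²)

Convert to SI: a = 29.44 Mm = 2.944e+07 m.
GM = G · M = 6.674e-11 · 2.289e+27 = 1.52768e+17 m³/s².
Kepler's third law: T = 2π √(a³ / GM).
Substituting a = 2.944e+07 m and GM = 1.52768e+17 m³/s²:
T = 2π √((2.944e+07)³ / 1.52768e+17) s
T ≈ 2568 s = 42.8 minutes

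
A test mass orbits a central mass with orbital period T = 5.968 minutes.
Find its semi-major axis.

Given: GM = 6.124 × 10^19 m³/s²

Convert to SI: T = 5.968 minutes = 358.08 s.
Invert Kepler's third law: a = (GM · T² / (4π²))^(1/3).
Substituting T = 358.08 s and GM = 6.124e+19 m³/s²:
a = (6.124e+19 · (358.08)² / (4π²))^(1/3) m
a ≈ 5.837e+07 m = 5.837 × 10^7 m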